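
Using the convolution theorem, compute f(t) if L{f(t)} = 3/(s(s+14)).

3/(s(s+14)) = (3/s)·(1/(s+14)) = L{3}·L{e^(-14t)}. By convolution, f(t) = 3*e^(-14t) = ∫₀ᵗ 3·e^(-14τ) dτ = 3·(1 - e^(-14t))/14

Final answer: 3·(1 - e^(-14t))/14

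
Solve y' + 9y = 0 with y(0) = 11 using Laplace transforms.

L{y'} + 9L{y} = 0. sY - 11 + 9Y = 0. Y(s+9) = 11. Y = 11/(s+9)

Final answer: y(t) = 11e^(-9t)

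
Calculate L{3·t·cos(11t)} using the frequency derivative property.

L{cos(11t)} = s/(s² + 121). Derivative: d/ds[s/(s² + 121)] = [(s² + 121) - s·2s]/(s² + 121)² = (121 - s²)/(s² + 121)². So L{t·cos(11t)} = -F'(s) = (s² - 121)/(s² + 121)². Then L{3·t·cos(11t)} = 3·(s² - 121)/(s² + 121)²

Final answer: 3·(s² - 121)/(s² + 121)²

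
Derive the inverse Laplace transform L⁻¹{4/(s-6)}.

L⁻¹{1/(s-a)} = e^(at), so L⁻¹{1/(s-6)} = e^(6t), and L⁻¹{4/(s-6)} = 4·e^(6t)

Final answer: 4·e^(6t)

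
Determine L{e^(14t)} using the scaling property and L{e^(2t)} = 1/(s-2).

Using L{f(at)} = (1/a)F(s/a) with a=7 and f(t) = e^(2t): L{e^(14t)} = (1/7) · 1/((s/7)-2) = (1/7) · 7/(s-14) = 1/(s-14)

Final answer: 1/(s-14)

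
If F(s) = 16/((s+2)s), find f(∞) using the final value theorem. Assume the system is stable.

f(∞) = lim_{s→0} sF(s) = lim_{s→0} 16/(s+2) = 8

Final answer: 8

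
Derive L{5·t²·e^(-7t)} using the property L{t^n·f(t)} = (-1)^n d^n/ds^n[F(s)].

L{e^(-7t)} = 1/(s+7). d/ds[1/(s+7)] = -1/(s+7)². d²/ds²[1/(s+7)] = 2/(s+7)³. So L{t²·e^(-7t)} = (-1)² · 2/(s+7)³ = 2/(s+7)³. Then L{5·t²·e^(-7t)} = 5·2/(s+7)³ = 10/(s+7)³

Final answer: 10/(s+7)³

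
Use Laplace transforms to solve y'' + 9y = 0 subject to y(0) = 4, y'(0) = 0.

L{y''} + 9L{y} = 0. s²Y - 4s - 0 + 9Y = 0. Y(s² + 9) = 4s. Y = (4s)/(s² + 9). Inverting: y(t) = 4cos(3t)

Final answer: y(t) = 4cos(3t)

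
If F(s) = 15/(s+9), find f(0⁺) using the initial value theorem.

f(0⁺) = lim_{s→∞} s·15/(s+9) = lim_{s→∞} 15s/(s+9) = 15

Final answer: 15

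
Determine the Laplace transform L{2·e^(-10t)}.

L{e^(at)} = 1/(s-a), so L{e^(-10t)} = 1/(s+10). Then L{2·e^(-10t)} = 2/(s+10)

Final answer: 2/(s+10)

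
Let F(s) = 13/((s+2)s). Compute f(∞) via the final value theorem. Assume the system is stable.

f(∞) = lim_{s→0} sF(s) = lim_{s→0} 13/(s+2) = 13/2

Final answer: 13/2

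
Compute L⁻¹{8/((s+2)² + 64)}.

Form: b/((s-a)² + b²) → e^(at)sin(bt). With a=-2, b=8

Final answer: e^(-2t)·sin(8t)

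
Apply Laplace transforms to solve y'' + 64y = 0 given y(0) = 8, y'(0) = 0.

L{y''} + 64L{y} = 0. s²Y - 8s - 0 + 64Y = 0. Y(s² + 64) = 8s. Y = (8s)/(s² + 64). Inverting: y(t) = 8cos(8t)

Final answer: y(t) = 8cos(8t)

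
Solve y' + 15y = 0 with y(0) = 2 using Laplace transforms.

L{y'} + 15L{y} = 0. sY - 2 + 15Y = 0. Y(s+15) = 2. Y = 2/(s+15)

Final answer: y(t) = 2e^(-15t)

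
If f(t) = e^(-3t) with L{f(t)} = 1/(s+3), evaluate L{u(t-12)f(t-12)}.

Time shift theorem: L{u(t-a)f(t-a)} = e^(-as)F(s). Here a=12, F(s) = 1/(s+3), so L{u(t-12)f(t-12)} = e^(-12s)·1/(s+3)

Final answer: e^(-12s)·1/(s+3)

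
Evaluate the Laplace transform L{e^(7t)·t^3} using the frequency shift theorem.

L{e^(at)·t^n} = n!/(s-a)^(n+1), so L{e^(7t)·t^3} = 6/(s-7)^4

Final answer: 6/(s-7)^4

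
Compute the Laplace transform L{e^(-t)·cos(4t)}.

L{e^(at)·cos(ωt)} = (s-a)/((s-a)² + ω²), so L{e^(-t)·cos(4t)} = (s+1)/((s+1)² + 16)

Final answer: (s+1)/((s+1)² + 16)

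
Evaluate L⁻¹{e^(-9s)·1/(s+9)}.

L⁻¹{1/(s+9)} = e^(-9t). By the time shift theorem, L⁻¹{e^(-as)F(s)} = u(t-a)f(t-a) with a=9, so L⁻¹{e^(-9s)·1/(s+9)} = u(t-9)·e^(-9(t-9))

Final answer: u(t-9)·e^(-9(t-9))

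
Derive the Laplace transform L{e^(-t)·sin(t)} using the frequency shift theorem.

Frequency shift: L{e^(at)f(t)} = F(s-a). L{e^(-t)·sin(t)} = 1/((s+1)² + 1)

Final answer: 1/((s+1)² + 1)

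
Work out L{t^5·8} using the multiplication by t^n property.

L{8} = 8/s. d^1/ds^1[1/s] = -1/s². d^2/ds^2[1/s] = 2/s^3. d^3/ds^3[1/s] = -6/s^4. d^4/ds^4[1/s] = 24/s^5. d^5/ds^5[1/s] = -120/s^6. So L{t^5} = (-1)^{5}·-120/s^6 = 120/s^6. Then L{t^5·8} = 8·120/s^6 = 960/s^6

Final answer: 960/s^6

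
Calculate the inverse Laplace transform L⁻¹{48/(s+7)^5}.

L⁻¹{n!/(s-a)^(n+1)} = t^n·e^(at) with n=4, a=-7. So L⁻¹{24/(s+7)^5} = t^4·e^(-7t), and L⁻¹{48/(s+7)^5} = (48/24)·t^4·e^(-7t) = 2·t^4·e^(-7t)

Final answer: 2·t^4·e^(-7t)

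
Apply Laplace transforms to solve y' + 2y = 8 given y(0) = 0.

sY + 2Y = 8/s. Y = 8/(s(s+2)). Partial fractions: Y = 4/s - 4/(s+2)

Final answer: y(t) = 4(1 - e^(-2t))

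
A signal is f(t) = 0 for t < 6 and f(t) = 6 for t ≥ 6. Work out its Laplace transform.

f(t) = 6·u(t-6). L{u(t-6)} = e^(-6s)/s, so L{f(t)} = 6·e^(-6s)/s

Final answer: 6·e^(-6s)/s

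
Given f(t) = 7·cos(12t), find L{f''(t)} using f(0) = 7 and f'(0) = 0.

F(s) = 7s/(s² + 144). L{f''(t)} = s²F(s) - sf(0) - f'(0) = 7s³/(s² + 144) - 7s = (7s³ - 7s(s² + 144))/(s² + 144) = -1008s/(s² + 144)

Final answer: -1008s/(s² + 144)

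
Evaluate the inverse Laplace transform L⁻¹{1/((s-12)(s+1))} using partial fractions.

Decompose: A/(s-12) + B/(s+1). A = 1/13, B = -1/13. f(t) = (e^(12t) - e^(-t))/13

Final answer: (e^(12t) - e^(-t))/13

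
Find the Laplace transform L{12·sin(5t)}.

L{sin(ωt)} = ω/(s² + ω²), so L{sin(5t)} = 5/(s² + 25). Then L{12·sin(5t)} = 12·5/(s² + 25) = 60/(s² + 25)

Final answer: 60/(s² + 25)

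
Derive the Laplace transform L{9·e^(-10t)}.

L{e^(at)} = 1/(s-a), so L{e^(-10t)} = 1/(s+10). Then L{9·e^(-10t)} = 9/(s+10)

Final answer: 9/(s+10)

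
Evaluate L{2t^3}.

L{t^n} = n!/s^(n+1). So L{2t^3} = 2·3!/s^4 = 12/s^4

Final answer: 12/s^4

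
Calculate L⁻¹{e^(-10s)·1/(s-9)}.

L⁻¹{1/(s-9)} = e^(9t). By the time shift theorem, L⁻¹{e^(-as)F(s)} = u(t-a)f(t-a) with a=10, so L⁻¹{e^(-10s)·1/(s-9)} = u(t-10)·e^(9(t-10))

Final answer: u(t-10)·e^(9(t-10))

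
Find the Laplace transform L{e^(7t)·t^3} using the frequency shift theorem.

L{e^(at)·t^n} = n!/(s-a)^(n+1), so L{e^(7t)·t^3} = 6/(s-7)^4

Final answer: 6/(s-7)^4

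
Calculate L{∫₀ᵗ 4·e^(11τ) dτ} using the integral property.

L{∫₀ᵗ f(τ)dτ} = F(s)/s with F(s) = 4/(s-11), so L{∫₀ᵗ 4·e^(11τ) dτ} = 4/(s(s-11))

Final answer: 4/(s(s-11))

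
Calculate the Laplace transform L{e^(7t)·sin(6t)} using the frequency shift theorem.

Frequency shift: L{e^(at)f(t)} = F(s-a). L{e^(7t)·sin(6t)} = 6/((s-7)² + 36)

Final answer: 6/((s-7)² + 36)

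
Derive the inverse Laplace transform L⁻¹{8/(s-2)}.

L⁻¹{1/(s-a)} = e^(at), so L⁻¹{1/(s-2)} = e^(2t), and L⁻¹{8/(s-2)} = 8·e^(2t)

Final answer: 8·e^(2t)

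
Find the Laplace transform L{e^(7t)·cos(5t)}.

L{e^(at)·cos(ωt)} = (s-a)/((s-a)² + ω²), so L{e^(7t)·cos(5t)} = (s-7)/((s-7)² + 25)

Final answer: (s-7)/((s-7)² + 25)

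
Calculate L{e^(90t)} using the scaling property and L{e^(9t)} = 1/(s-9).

Using L{f(at)} = (1/a)F(s/a) with a=10 and f(t) = e^(9t): L{e^(90t)} = (1/10) · 1/((s/10)-9) = (1/10) · 10/(s-90) = 1/(s-90)

Final answer: 1/(s-90)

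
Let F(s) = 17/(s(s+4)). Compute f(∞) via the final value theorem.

f(∞) = lim_{s→0} s·17/(s(s+4)) = lim_{s→0} 17/(s+4) = 17/4 = 17/4

Final answer: 17/4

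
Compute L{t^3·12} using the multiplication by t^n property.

L{12} = 12/s. d^1/ds^1[1/s] = -1/s². d^2/ds^2[1/s] = 2/s^3. d^3/ds^3[1/s] = -6/s^4. So L{t^3} = (-1)^{3}·-6/s^4 = 6/s^4. Then L{t^3·12} = 12·6/s^4 = 72/s^4

Final answer: 72/s^4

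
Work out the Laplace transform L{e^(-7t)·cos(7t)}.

L{e^(at)·cos(ωt)} = (s-a)/((s-a)² + ω²), so L{e^(-7t)·cos(7t)} = (s+7)/((s+7)² + 49)

Final answer: (s+7)/((s+7)² + 49)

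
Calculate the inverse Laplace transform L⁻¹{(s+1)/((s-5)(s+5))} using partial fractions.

Using partial fractions, f(t) = (6e^(5t) + 4e^(-5t))/10

Final answer: (6e^(5t) + 4e^(-5t))/10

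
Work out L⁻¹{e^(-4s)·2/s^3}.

L⁻¹{2/s^3} = t^2. By the time shift theorem, L⁻¹{e^(-as)F(s)} = u(t-a)f(t-a) with a=4, so L⁻¹{e^(-4s)·2/s^3} = u(t-4)·(t-4)^2

Final answer: u(t-4)·(t-4)^2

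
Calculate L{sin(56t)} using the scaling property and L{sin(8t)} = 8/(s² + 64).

Using L{f(at)} = (1/a)F(s/a) with a=7: L{sin(56t)} = (1/7) · 8/((s/7)² + 64) = (1/7) · 8·49/(s² + 3136) = 56/(s² + 3136)

Final answer: 56/(s² + 3136)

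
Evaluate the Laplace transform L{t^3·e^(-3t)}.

L{t^n·e^(at)} = n!/(s-a)^(n+1), so L{t^3·e^(-3t)} = 6/(s+3)^4

Final answer: 6/(s+3)^4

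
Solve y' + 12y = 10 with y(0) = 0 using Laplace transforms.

sY + 12Y = 10/s. Y = 10/(s(s+12)). Partial fractions: Y = 5/6/s - 5/6/(s+12)

Final answer: y(t) = 5/6(1 - e^(-12t))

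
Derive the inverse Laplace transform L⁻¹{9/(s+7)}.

L⁻¹{1/(s-a)} = e^(at), so L⁻¹{1/(s+7)} = e^(-7t), and L⁻¹{9/(s+7)} = 9·e^(-7t)

Final answer: 9·e^(-7t)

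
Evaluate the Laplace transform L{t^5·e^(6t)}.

L{t^n·e^(at)} = n!/(s-a)^(n+1), so L{t^5·e^(6t)} = 120/(s-6)^6

Final answer: 120/(s-6)^6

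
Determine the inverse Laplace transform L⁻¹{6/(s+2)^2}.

L⁻¹{n!/(s-a)^(n+1)} = t^n·e^(at) with n=1, a=-2. So L⁻¹{1/(s+2)^2} = t·e^(-2t), and L⁻¹{6/(s+2)^2} = (6/1)·t·e^(-2t) = 6·t·e^(-2t)

Final answer: 6·t·e^(-2t)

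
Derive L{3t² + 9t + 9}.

L{3t² + 9t + 9} = 3·2/s³ + 9/s² + 9/s = 6/s³ + 9/s² + 9/s

Final answer: 6/s³ + 9/s² + 9/s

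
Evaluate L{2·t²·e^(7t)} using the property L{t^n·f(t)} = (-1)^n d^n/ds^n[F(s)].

L{e^(7t)} = 1/(s-7). d/ds[1/(s-7)] = -1/(s-7)². d²/ds²[1/(s-7)] = 2/(s-7)³. So L{t²·e^(7t)} = (-1)² · 2/(s-7)³ = 2/(s-7)³. Then L{2·t²·e^(7t)} = 2·2/(s-7)³ = 4/(s-7)³

Final answer: 4/(s-7)³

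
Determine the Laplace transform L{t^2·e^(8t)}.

L{t^n·e^(at)} = n!/(s-a)^(n+1), so L{t^2·e^(8t)} = 2/(s-8)^3

Final answer: 2/(s-8)^3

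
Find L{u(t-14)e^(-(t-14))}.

u(t-a)f(t-a) with f(t)=e^(-t). L{e^(-t)} = 1/(s+1). By time shift: e^(-14s)/(s+1)

Final answer: e^(-14s)/(s+1)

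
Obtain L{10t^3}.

L{t^n} = n!/s^(n+1). So L{10t^3} = 10·3!/s^4 = 60/s^4

Final answer: 60/s^4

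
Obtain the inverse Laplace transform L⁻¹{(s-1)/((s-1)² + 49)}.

Using frequency shift, L⁻¹{(s-1)/((s-1)² + 49)} = e^t·cos(7t)

Final answer: e^t·cos(7t)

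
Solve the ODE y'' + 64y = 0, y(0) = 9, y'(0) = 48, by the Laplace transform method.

L{y''} + 64L{y} = 0. s²Y - 9s - 48 + 64Y = 0. Y(s² + 64) = 9s + 48. Y = (9s + 48)/(s² + 64). Inverting: y(t) = 9cos(8t) + 6sin(8t)

Final answer: y(t) = 9cos(8t) + 6sin(8t)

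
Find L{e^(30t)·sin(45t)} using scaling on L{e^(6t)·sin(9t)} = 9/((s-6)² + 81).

Scaling with a=5: L{e^(30t)·sin(45t)} = (1/5) · 9/((s/5-6)² + 81). Simplifying: 45/((s-30)² + 2025)

Final answer: 45/((s-30)² + 2025)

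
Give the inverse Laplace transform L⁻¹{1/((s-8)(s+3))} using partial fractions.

Decompose: A/(s-8) + B/(s+3). A = 1/11, B = -1/11. f(t) = (e^(8t) - e^(-3t))/11

Final answer: (e^(8t) - e^(-3t))/11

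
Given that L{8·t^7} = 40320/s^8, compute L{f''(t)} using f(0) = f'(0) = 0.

L{f''(t)} = s²F(s) - sf(0) - f'(0) = s²·40320/s^8 - 0 - 0 = 40320/s^6

Final answer: 40320/s^6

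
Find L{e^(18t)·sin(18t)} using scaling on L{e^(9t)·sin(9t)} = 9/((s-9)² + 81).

Scaling with a=2: L{e^(18t)·sin(18t)} = (1/2) · 9/((s/2-9)² + 81). Simplifying: 18/((s-18)² + 324)

Final answer: 18/((s-18)² + 324)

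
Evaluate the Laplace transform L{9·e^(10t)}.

L{e^(at)} = 1/(s-a), so L{e^(10t)} = 1/(s-10). Then L{9·e^(10t)} = 9/(s-10)

Final answer: 9/(s-10)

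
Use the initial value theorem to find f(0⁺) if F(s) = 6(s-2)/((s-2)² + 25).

f(0⁺) = lim_{s→∞} sF(s) = lim_{s→∞} 6s(s-2)/((s-2)² + 25) = 6

Final answer: 6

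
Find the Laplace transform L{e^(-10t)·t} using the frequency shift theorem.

L{e^(at)·t^n} = n!/(s-a)^(n+1), so L{e^(-10t)·t} = 1/(s+10)^2

Final answer: 1/(s+10)^2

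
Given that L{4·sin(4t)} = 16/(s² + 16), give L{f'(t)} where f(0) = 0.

L{f'(t)} = s·F(s) - f(0) = s·16/(s² + 16) - 0 = 16s/(s² + 16)

Final answer: 16s/(s² + 16)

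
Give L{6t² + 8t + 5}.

L{6t² + 8t + 5} = 6·2/s³ + 8/s² + 5/s = 12/s³ + 8/s² + 5/s

Final answer: 12/s³ + 8/s² + 5/s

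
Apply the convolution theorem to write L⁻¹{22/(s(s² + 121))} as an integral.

22/(s(s² + 121)) = (1/s)·(22/(s² + 121)) = L{1}·L{2·sin(11t)}. So f(t) = 1*(2·sin(11t)) = ∫₀ᵗ 2·sin(11τ) dτ

Final answer: ∫₀ᵗ 2·sin(11τ) dτ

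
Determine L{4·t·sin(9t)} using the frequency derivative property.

L{sin(9t)} = 9/(s² + 81). By L{t·f(t)} = -F'(s): -d/ds[9/(s² + 81)] = -(9)·(-2s)/(s² + 81)² = 18s/(s² + 81)². Then L{4·t·sin(9t)} = 4·18s/(s² + 81)² = 72s/(s² + 81)²

Final answer: 72s/(s² + 81)²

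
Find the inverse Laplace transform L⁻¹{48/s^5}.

L⁻¹{n!/s^(n+1)} = t^n with n=4. So L⁻¹{24/s^5} = t^4, and L⁻¹{48/s^5} = (48/24)·t^4 = 2·t^4

Final answer: 2·t^4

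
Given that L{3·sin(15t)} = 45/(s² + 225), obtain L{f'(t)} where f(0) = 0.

L{f'(t)} = s·F(s) - f(0) = s·45/(s² + 225) - 0 = 45s/(s² + 225)

Final answer: 45s/(s² + 225)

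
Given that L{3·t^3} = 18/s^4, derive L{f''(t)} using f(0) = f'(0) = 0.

L{f''(t)} = s²F(s) - sf(0) - f'(0) = s²·18/s^4 - 0 - 0 = 18/s^2

Final answer: 18/s^2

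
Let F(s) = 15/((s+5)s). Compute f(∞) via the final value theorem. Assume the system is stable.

f(∞) = lim_{s→0} sF(s) = lim_{s→0} 15/(s+5) = 3

Final answer: 3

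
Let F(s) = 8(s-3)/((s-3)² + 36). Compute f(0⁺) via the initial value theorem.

f(0⁺) = lim_{s→∞} sF(s) = lim_{s→∞} 8s(s-3)/((s-3)² + 36) = 8

Final answer: 8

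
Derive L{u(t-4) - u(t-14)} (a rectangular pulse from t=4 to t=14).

L{u(t-a)} = e^(-as)/s. L{u(t-4) - u(t-14)} = (e^(-4s) - e^(-14s))/s

Final answer: (e^(-4s) - e^(-14s))/s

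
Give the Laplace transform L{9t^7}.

L{9t^7} = 9 · L{t^7} = 9 · 5040/s^8 = 45360/s^8

Final answer: 45360/s^8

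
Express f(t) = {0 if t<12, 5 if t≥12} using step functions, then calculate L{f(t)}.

f(t) = 5·u(t-12). L{u(t-12)} = e^(-12s)/s, so L{f(t)} = 5·e^(-12s)/s

Final answer: 5·e^(-12s)/s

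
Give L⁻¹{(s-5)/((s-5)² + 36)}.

Using frequency shift: L⁻¹{(s-a)/((s-a)² + b²)} = e^(at)cos(bt). Here a=5, b=6

Final answer: e^(5t)·cos(6t)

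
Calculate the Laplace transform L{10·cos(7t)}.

L{cos(ωt)} = s/(s² + ω²), so L{cos(7t)} = s/(s² + 49). Then L{10·cos(7t)} = 10·s/(s² + 49) = 10s/(s² + 49)

Final answer: 10s/(s² + 49)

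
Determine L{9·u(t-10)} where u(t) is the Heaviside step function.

L{u(t-a)} = e^(-as)/s. Here a=10, so L{u(t-10)} = e^(-10s)/s, and L{9·u(t-10)} = 9·e^(-10s)/s

Final answer: 9·e^(-10s)/s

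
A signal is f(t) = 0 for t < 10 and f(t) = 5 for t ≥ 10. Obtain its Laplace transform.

f(t) = 5·u(t-10). L{u(t-10)} = e^(-10s)/s, so L{f(t)} = 5·e^(-10s)/s

Final answer: 5·e^(-10s)/s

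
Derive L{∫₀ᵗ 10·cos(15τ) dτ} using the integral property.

L{∫₀ᵗ f(τ)dτ} = F(s)/s with F(s) = 10s/(s² + 225), so the result is (10s/(s² + 225))/s = 10/(s² + 225)

Final answer: 10/(s² + 225)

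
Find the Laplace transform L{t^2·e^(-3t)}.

L{t^n·e^(at)} = n!/(s-a)^(n+1), so L{t^2·e^(-3t)} = 2/(s+3)^3

Final answer: 2/(s+3)^3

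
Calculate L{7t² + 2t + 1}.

L{7t² + 2t + 1} = 7·2/s³ + 2/s² + 1/s = 14/s³ + 2/s² + 1/s

Final answer: 14/s³ + 2/s² + 1/s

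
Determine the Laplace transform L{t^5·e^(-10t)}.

L{t^n·e^(at)} = n!/(s-a)^(n+1), so L{t^5·e^(-10t)} = 120/(s+10)^6

Final answer: 120/(s+10)^6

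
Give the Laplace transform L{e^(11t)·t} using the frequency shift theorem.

L{e^(at)·t^n} = n!/(s-a)^(n+1), so L{e^(11t)·t} = 1/(s-11)^2

Final answer: 1/(s-11)^2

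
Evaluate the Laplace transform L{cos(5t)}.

L{cos(ωt)} = s/(s² + ω²), so L{cos(5t)} = s/(s² + 25)

Final answer: s/(s² + 25)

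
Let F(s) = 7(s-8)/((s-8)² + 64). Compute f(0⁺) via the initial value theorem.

f(0⁺) = lim_{s→∞} sF(s) = lim_{s→∞} 7s(s-8)/((s-8)² + 64) = 7

Final answer: 7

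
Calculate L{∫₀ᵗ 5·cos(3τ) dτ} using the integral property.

L{∫₀ᵗ f(τ)dτ} = F(s)/s with F(s) = 5s/(s² + 9), so the result is (5s/(s² + 9))/s = 5/(s² + 9)

Final answer: 5/(s² + 9)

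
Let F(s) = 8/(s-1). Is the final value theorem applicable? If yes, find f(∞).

sF(s) = 8s/(s-1) has a pole at s = 1 in the right half-plane. Theorem does NOT apply (unstable system; f(t) = 8·e^t grows without bound).

Final answer: Not applicable (unstable)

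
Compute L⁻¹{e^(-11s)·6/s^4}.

L⁻¹{6/s^4} = t^3. By the time shift theorem, L⁻¹{e^(-as)F(s)} = u(t-a)f(t-a) with a=11, so L⁻¹{e^(-11s)·6/s^4} = u(t-11)·(t-11)^3

Final answer: u(t-11)·(t-11)^3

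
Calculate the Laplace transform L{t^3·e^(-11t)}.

L{t^n·e^(at)} = n!/(s-a)^(n+1), so L{t^3·e^(-11t)} = 6/(s+11)^4

Final answer: 6/(s+11)^4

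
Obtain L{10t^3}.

L{t^n} = n!/s^(n+1). So L{10t^3} = 10·3!/s^4 = 60/s^4

Final answer: 60/s^4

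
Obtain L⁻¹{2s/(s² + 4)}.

This is the form c·s/(s² + a²) with a = 2, c = 2. L⁻¹ = 2·cos(2t)

Final answer: 2·cos(2t)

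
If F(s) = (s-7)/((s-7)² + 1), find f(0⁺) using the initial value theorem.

f(0⁺) = lim_{s→∞} sF(s) = lim_{s→∞} s(s-7)/((s-7)² + 1) = 1

Final answer: 1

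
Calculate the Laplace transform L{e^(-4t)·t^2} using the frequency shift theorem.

L{e^(at)·t^n} = n!/(s-a)^(n+1), so L{e^(-4t)·t^2} = 2/(s+4)^3

Final answer: 2/(s+4)^3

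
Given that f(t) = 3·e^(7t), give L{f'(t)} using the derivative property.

f(0) = 3, F(s) = 3/(s-7). L{f'(t)} = s·F(s) - f(0) = 3s/(s-7) - 3 = (3s - 3(s-7))/(s-7) = 21/(s-7)

Final answer: 21/(s-7)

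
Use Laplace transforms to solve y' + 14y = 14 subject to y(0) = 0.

sY + 14Y = 14/s. Y = 14/(s(s+14)). Partial fractions: Y = 1/s - 1/(s+14)

Final answer: y(t) = (1 - e^(-14t))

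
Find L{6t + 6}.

L{6t + 6} = 6·L{t} + 6·L{1} = 6/s² + 6/s

Final answer: 6/s² + 6/s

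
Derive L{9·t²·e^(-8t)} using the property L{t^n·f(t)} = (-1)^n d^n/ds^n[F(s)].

L{e^(-8t)} = 1/(s+8). d/ds[1/(s+8)] = -1/(s+8)². d²/ds²[1/(s+8)] = 2/(s+8)³. So L{t²·e^(-8t)} = (-1)² · 2/(s+8)³ = 2/(s+8)³. Then L{9·t²·e^(-8t)} = 9·2/(s+8)³ = 18/(s+8)³

Final answer: 18/(s+8)³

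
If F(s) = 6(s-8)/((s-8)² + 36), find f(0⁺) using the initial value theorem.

f(0⁺) = lim_{s→∞} sF(s) = lim_{s→∞} 6s(s-8)/((s-8)² + 36) = 6

Final answer: 6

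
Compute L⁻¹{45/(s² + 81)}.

This is the form c·a/(s² + a²) with a = 9, c = 5. L⁻¹ = 5·sin(9t)

Final answer: 5·sin(9t)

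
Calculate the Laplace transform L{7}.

L{7} = 7 · L{1} = 7/s

Final answer: 7/s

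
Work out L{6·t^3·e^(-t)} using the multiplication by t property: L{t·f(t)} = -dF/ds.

Using L{t^n·e^(at)} = n!/(s-a)^(n+1), L{t^3·e^(-t)} = 6/(s+1)^4, so L{6·t^3·e^(-t)} = 6·6/(s+1)^4 = 36/(s+1)^4

Final answer: 36/(s+1)^4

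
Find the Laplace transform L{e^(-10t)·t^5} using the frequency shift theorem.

L{e^(at)·t^n} = n!/(s-a)^(n+1), so L{e^(-10t)·t^5} = 120/(s+10)^6

Final answer: 120/(s+10)^6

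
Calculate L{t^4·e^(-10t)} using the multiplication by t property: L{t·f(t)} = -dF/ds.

Using L{t^n·e^(at)} = n!/(s-a)^(n+1), L{t^4·e^(-10t)} = 24/(s+10)^5

Final answer: 24/(s+10)^5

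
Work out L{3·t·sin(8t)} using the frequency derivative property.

L{sin(8t)} = 8/(s² + 64). By L{t·f(t)} = -F'(s): -d/ds[8/(s² + 64)] = -(8)·(-2s)/(s² + 64)² = 16s/(s² + 64)². Then L{3·t·sin(8t)} = 3·16s/(s² + 64)² = 48s/(s² + 64)²

Final answer: 48s/(s² + 64)²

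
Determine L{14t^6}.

L{t^n} = n!/s^(n+1). So L{14t^6} = 14·6!/s^7 = 10080/s^7

Final answer: 10080/s^7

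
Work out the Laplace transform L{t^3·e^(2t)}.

L{t^n·e^(at)} = n!/(s-a)^(n+1), so L{t^3·e^(2t)} = 6/(s-2)^4

Final answer: 6/(s-2)^4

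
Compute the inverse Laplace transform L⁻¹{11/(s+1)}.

L⁻¹{1/(s-a)} = e^(at), so L⁻¹{1/(s+1)} = e^(-t), and L⁻¹{11/(s+1)} = 11·e^(-t)

Final answer: 11·e^(-t)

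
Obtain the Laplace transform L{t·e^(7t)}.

L{t^n·e^(at)} = n!/(s-a)^(n+1), so L{t·e^(7t)} = 1/(s-7)^2

Final answer: 1/(s-7)^2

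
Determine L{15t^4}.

L{t^n} = n!/s^(n+1). So L{15t^4} = 15·4!/s^5 = 360/s^5

Final answer: 360/s^5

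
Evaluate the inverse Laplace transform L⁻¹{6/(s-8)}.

L⁻¹{1/(s-a)} = e^(at), so L⁻¹{1/(s-8)} = e^(8t), and L⁻¹{6/(s-8)} = 6·e^(8t)

Final answer: 6·e^(8t)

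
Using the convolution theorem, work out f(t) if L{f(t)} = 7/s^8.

7/s^8 = (7/s)·(1/s^7) = L{7}·L{t^6/720}. By convolution, f(t) = 7*t^6/720 = ∫₀ᵗ 7·τ^6/720 dτ = 7·t^7/5040

Final answer: 7·t^7/5040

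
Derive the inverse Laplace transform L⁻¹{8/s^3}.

L⁻¹{n!/s^(n+1)} = t^n with n=2. So L⁻¹{2/s^3} = t^2, and L⁻¹{8/s^3} = (8/2)·t^2 = 4·t^2

Final answer: 4·t^2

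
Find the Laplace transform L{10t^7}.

L{10t^7} = 10 · L{t^7} = 10 · 5040/s^8 = 50400/s^8

Final answer: 50400/s^8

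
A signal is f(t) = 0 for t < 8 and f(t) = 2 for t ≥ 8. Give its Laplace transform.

f(t) = 2·u(t-8). L{u(t-8)} = e^(-8s)/s, so L{f(t)} = 2·e^(-8s)/s

Final answer: 2·e^(-8s)/s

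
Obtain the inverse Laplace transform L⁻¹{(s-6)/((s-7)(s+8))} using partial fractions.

Using partial fractions, f(t) = (e^(7t) + 14e^(-8t))/15

Final answer: (e^(7t) + 14e^(-8t))/15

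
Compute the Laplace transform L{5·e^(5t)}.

L{e^(at)} = 1/(s-a), so L{e^(5t)} = 1/(s-5). Then L{5·e^(5t)} = 5/(s-5)

Final answer: 5/(s-5)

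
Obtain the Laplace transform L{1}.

L{1} = 1 · L{1} = 1/s

Final answer: 1/s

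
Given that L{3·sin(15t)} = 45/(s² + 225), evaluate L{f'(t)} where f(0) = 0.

L{f'(t)} = s·F(s) - f(0) = s·45/(s² + 225) - 0 = 45s/(s² + 225)

Final answer: 45s/(s² + 225)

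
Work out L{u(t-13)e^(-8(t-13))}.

u(t-a)f(t-a) with f(t)=e^(-8t). L{e^(-8t)} = 1/(s+8). By time shift: e^(-13s)/(s+8)

Final answer: e^(-13s)/(s+8)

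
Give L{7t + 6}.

L{7t + 6} = 7·L{t} + 6·L{1} = 7/s² + 6/s

Final answer: 7/s² + 6/s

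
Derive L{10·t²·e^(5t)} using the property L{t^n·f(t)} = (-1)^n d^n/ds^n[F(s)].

L{e^(5t)} = 1/(s-5). d/ds[1/(s-5)] = -1/(s-5)². d²/ds²[1/(s-5)] = 2/(s-5)³. So L{t²·e^(5t)} = (-1)² · 2/(s-5)³ = 2/(s-5)³. Then L{10·t²·e^(5t)} = 10·2/(s-5)³ = 20/(s-5)³

Final answer: 20/(s-5)³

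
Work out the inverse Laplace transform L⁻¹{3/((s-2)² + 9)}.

Using frequency shift, L⁻¹{3/((s-2)² + 9)} = e^(2t)·sin(3t)

Final answer: e^(2t)·sin(3t)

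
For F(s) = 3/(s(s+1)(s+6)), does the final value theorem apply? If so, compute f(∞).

Poles of sF(s) = 3/((s+1)(s+6)) are at s = -1 and s = -6, both in the left half-plane. Theorem applies. f(∞) = lim_{s→0} sF(s) = 3/(1·6) = 1/2

Final answer: 1/2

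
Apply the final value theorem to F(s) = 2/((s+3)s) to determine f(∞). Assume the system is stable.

f(∞) = lim_{s→0} sF(s) = lim_{s→0} 2/(s+3) = 2/3

Final answer: 2/3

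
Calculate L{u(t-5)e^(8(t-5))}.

u(t-a)f(t-a) with f(t)=e^(8t). L{e^(8t)} = 1/(s-8). By time shift: e^(-5s)/(s-8)

Final answer: e^(-5s)/(s-8)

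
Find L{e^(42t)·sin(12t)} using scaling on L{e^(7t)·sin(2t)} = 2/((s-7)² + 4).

Scaling with a=6: L{e^(42t)·sin(12t)} = (1/6) · 2/((s/6-7)² + 4). Simplifying: 12/((s-42)² + 144)

Final answer: 12/((s-42)² + 144)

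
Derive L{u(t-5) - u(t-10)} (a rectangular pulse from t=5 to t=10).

L{u(t-a)} = e^(-as)/s. L{u(t-5) - u(t-10)} = (e^(-5s) - e^(-10s))/s

Final answer: (e^(-5s) - e^(-10s))/s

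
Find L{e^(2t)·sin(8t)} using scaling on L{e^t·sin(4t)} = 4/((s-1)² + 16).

Scaling with a=2: L{e^(2t)·sin(8t)} = (1/2) · 4/((s/2-1)² + 16). Simplifying: 8/((s-2)² + 64)

Final answer: 8/((s-2)² + 64)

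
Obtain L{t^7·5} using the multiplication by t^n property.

L{5} = 5/s. d^1/ds^1[1/s] = -1/s². d^2/ds^2[1/s] = 2/s^3. d^3/ds^3[1/s] = -6/s^4. d^4/ds^4[1/s] = 24/s^5. d^5/ds^5[1/s] = -120/s^6. d^6/ds^6[1/s] = 720/s^7. d^7/ds^7[1/s] = -5040/s^8. So L{t^7} = (-1)^{7}·-5040/s^8 = 5040/s^8. Then L{t^7·5} = 5·5040/s^8 = 25200/s^8

Final answer: 25200/s^8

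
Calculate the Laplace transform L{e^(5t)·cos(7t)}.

L{e^(at)·cos(ωt)} = (s-a)/((s-a)² + ω²), so L{e^(5t)·cos(7t)} = (s-5)/((s-5)² + 49)

Final answer: (s-5)/((s-5)² + 49)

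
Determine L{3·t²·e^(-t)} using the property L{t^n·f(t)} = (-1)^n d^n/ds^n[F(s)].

L{e^(-t)} = 1/(s+1). d/ds[1/(s+1)] = -1/(s+1)². d²/ds²[1/(s+1)] = 2/(s+1)³. So L{t²·e^(-t)} = (-1)² · 2/(s+1)³ = 2/(s+1)³. Then L{3·t²·e^(-t)} = 3·2/(s+1)³ = 6/(s+1)³

Final answer: 6/(s+1)³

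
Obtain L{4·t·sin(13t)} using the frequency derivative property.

L{sin(13t)} = 13/(s² + 169). By L{t·f(t)} = -F'(s): -d/ds[13/(s² + 169)] = -(13)·(-2s)/(s² + 169)² = 26s/(s² + 169)². Then L{4·t·sin(13t)} = 4·26s/(s² + 169)² = 104s/(s² + 169)²

Final answer: 104s/(s² + 169)²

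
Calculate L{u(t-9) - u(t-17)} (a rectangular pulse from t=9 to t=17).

L{u(t-a)} = e^(-as)/s. L{u(t-9) - u(t-17)} = (e^(-9s) - e^(-17s))/s

Final answer: (e^(-9s) - e^(-17s))/s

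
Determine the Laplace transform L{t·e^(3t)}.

L{t^n·e^(at)} = n!/(s-a)^(n+1), so L{t·e^(3t)} = 1/(s-3)^2

Final answer: 1/(s-3)^2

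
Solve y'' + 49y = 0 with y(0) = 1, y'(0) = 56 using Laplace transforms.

L{y''} + 49L{y} = 0. s²Y - s - 56 + 49Y = 0. Y(s² + 49) = s + 56. Y = (s + 56)/(s² + 49). Inverting: y(t) = cos(7t) + 8sin(7t)

Final answer: y(t) = cos(7t) + 8sin(7t)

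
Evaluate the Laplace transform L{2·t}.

L{t^n} = n!/s^(n+1), so L{t} = 1/s^2. Then L{2·t} = 2·1/s^2 = 2/s^2

Final answer: 2/s^2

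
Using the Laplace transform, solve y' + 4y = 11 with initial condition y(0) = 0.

sY + 4Y = 11/s. Y = 11/(s(s+4)). Partial fractions: Y = 11/4/s - 11/4/(s+4)

Final answer: y(t) = 11/4(1 - e^(-4t))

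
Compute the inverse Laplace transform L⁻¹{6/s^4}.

L⁻¹{n!/s^(n+1)} = t^n with n=3. So L⁻¹{6/s^4} = t^3

Final answer: t^3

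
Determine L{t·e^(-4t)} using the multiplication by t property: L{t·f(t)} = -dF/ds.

Using L{t^n·e^(at)} = n!/(s-a)^(n+1), L{t·e^(-4t)} = 1/(s+4)^2

Final answer: 1/(s+4)^2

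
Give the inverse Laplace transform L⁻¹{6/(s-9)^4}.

L⁻¹{n!/(s-a)^(n+1)} = t^n·e^(at), so L⁻¹{6/(s-9)^4} = t^3·e^(9t)

Final answer: t^3·e^(9t)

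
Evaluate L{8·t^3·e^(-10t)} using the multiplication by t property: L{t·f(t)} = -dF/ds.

Using L{t^n·e^(at)} = n!/(s-a)^(n+1), L{t^3·e^(-10t)} = 6/(s+10)^4, so L{8·t^3·e^(-10t)} = 8·6/(s+10)^4 = 48/(s+10)^4

Final answer: 48/(s+10)^4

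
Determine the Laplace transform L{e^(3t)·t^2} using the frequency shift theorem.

L{e^(at)·t^n} = n!/(s-a)^(n+1), so L{e^(3t)·t^2} = 2/(s-3)^3

Final answer: 2/(s-3)^3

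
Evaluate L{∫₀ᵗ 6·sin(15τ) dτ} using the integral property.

L{∫₀ᵗ f(τ)dτ} = F(s)/s with F(s) = 90/(s² + 225), so the result is (90/(s² + 225))/s = 90/(s(s² + 225))

Final answer: 90/(s(s² + 225))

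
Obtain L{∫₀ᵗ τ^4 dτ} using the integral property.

L{∫₀ᵗ f(τ)dτ} = F(s)/s with f(t) = t^4. F(s) = 24/s^5, so L{∫₀ᵗ τ^4 dτ} = (24/s^5)/s = 24/s^6. (Check: ∫₀ᵗ τ^4 dτ = t^5/5.)

Final answer: 24/s^6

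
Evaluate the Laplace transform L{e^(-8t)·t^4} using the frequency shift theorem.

L{e^(at)·t^n} = n!/(s-a)^(n+1), so L{e^(-8t)·t^4} = 24/(s+8)^5

Final answer: 24/(s+8)^5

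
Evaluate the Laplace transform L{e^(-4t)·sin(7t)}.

L{e^(at)·sin(ωt)} = ω/((s-a)² + ω²), so L{e^(-4t)·sin(7t)} = 7/((s+4)² + 49)

Final answer: 7/((s+4)² + 49)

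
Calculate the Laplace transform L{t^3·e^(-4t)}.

L{t^n·e^(at)} = n!/(s-a)^(n+1), so L{t^3·e^(-4t)} = 6/(s+4)^4

Final answer: 6/(s+4)^4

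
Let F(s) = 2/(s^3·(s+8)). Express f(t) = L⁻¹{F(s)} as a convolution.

2/(s^3·(s+8)) = (2/s^3)·(1/(s+8)) = L{t^2}·L{e^(-8t)}. So f(t) = t^2*e^(-8t) = ∫₀ᵗ τ^2·e^(-8(t-τ)) dτ

Final answer: ∫₀ᵗ τ^2·e^(-8(t-τ)) dτ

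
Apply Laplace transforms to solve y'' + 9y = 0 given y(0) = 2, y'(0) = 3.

L{y''} + 9L{y} = 0. s²Y - 2s - 3 + 9Y = 0. Y(s² + 9) = 2s + 3. Y = (2s + 3)/(s² + 9). Inverting: y(t) = 2cos(3t) + sin(3t)

Final answer: y(t) = 2cos(3t) + sin(3t)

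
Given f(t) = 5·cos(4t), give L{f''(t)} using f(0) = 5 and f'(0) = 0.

F(s) = 5s/(s² + 16). L{f''(t)} = s²F(s) - sf(0) - f'(0) = 5s³/(s² + 16) - 5s = (5s³ - 5s(s² + 16))/(s² + 16) = -80s/(s² + 16)

Final answer: -80s/(s² + 16)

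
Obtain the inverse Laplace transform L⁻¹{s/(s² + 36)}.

L⁻¹{s/(s² + 36)} = cos(6t)

Final answer: cos(6t)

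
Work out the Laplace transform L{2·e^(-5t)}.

L{e^(at)} = 1/(s-a), so L{e^(-5t)} = 1/(s+5). Then L{2·e^(-5t)} = 2/(s+5)

Final answer: 2/(s+5)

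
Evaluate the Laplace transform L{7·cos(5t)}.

L{cos(ωt)} = s/(s² + ω²), so L{cos(5t)} = s/(s² + 25). Then L{7·cos(5t)} = 7·s/(s² + 25) = 7s/(s² + 25)

Final answer: 7s/(s² + 25)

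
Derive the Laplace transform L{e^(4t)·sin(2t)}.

L{e^(at)·sin(ωt)} = ω/((s-a)² + ω²), so L{e^(4t)·sin(2t)} = 2/((s-4)² + 4)

Final answer: 2/((s-4)² + 4)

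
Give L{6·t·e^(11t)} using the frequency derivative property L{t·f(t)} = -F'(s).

L{e^(11t)} = 1/(s-11). By frequency derivative: L{t·e^(11t)} = -d/ds[1/(s-11)] = -(-1)/(s-11)² = 1/(s-11)². Then L{6·t·e^(11t)} = 6·1/(s-11)² = 6/(s-11)²

Final answer: 6/(s-11)²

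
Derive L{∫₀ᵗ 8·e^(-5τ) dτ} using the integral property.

L{∫₀ᵗ f(τ)dτ} = F(s)/s with F(s) = 8/(s+5), so L{∫₀ᵗ 8·e^(-5τ) dτ} = 8/(s(s+5))

Final answer: 8/(s(s+5))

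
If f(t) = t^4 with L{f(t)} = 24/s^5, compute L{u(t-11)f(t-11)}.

Time shift theorem: L{u(t-a)f(t-a)} = e^(-as)F(s). Here a=11, F(s) = 24/s^5, so L{u(t-11)f(t-11)} = e^(-11s)·24/s^5

Final answer: e^(-11s)·24/s^5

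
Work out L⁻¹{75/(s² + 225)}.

This is the form c·a/(s² + a²) with a = 15, c = 5. L⁻¹ = 5·sin(15t)

Final answer: 5·sin(15t)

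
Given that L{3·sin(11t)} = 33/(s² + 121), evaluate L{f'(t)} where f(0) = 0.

L{f'(t)} = s·F(s) - f(0) = s·33/(s² + 121) - 0 = 33s/(s² + 121)

Final answer: 33s/(s² + 121)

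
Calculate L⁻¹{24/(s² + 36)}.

This is the form c·a/(s² + a²) with a = 6, c = 4. L⁻¹ = 4·sin(6t)

Final answer: 4·sin(6t)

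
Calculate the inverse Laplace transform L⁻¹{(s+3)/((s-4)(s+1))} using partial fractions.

Using partial fractions, f(t) = (7e^(4t) - 2e^(-t))/5

Final answer: (7e^(4t) - 2e^(-t))/5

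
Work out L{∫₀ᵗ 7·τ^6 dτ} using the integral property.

L{∫₀ᵗ f(τ)dτ} = F(s)/s with f(t) = 7t^6. F(s) = 5040/s^7, so L{∫₀ᵗ 7·τ^6 dτ} = (5040/s^7)/s = 5040/s^8. (Check: ∫₀ᵗ 7·τ^6 dτ = 7t^7/7.)

Final answer: 5040/s^8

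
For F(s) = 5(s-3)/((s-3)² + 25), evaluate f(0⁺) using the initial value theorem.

f(0⁺) = lim_{s→∞} sF(s) = lim_{s→∞} 5s(s-3)/((s-3)² + 25) = 5

Final answer: 5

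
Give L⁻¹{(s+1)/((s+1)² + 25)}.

Using frequency shift: L⁻¹{(s-a)/((s-a)² + b²)} = e^(at)cos(bt). Here a=-1, b=5

Final answer: e^(-t)·cos(5t)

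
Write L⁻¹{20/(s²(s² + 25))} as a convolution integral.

20/(s²(s² + 25)) = (1/s²)·(20/(s² + 25)) = L{t}·L{4·sin(5t)}. So f(t) = t*(4·sin(5t)) = ∫₀ᵗ 4τ·sin(5(t-τ)) dτ

Final answer: ∫₀ᵗ 4τ·sin(5(t-τ)) dτ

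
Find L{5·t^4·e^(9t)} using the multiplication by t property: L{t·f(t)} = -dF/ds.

Using L{t^n·e^(at)} = n!/(s-a)^(n+1), L{t^4·e^(9t)} = 24/(s-9)^5, so L{5·t^4·e^(9t)} = 5·24/(s-9)^5 = 120/(s-9)^5

Final answer: 120/(s-9)^5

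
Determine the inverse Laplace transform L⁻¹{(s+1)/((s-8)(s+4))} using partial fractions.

Using partial fractions, f(t) = (9e^(8t) + 3e^(-4t))/12

Final answer: (9e^(8t) + 3e^(-4t))/12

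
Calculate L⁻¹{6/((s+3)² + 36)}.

Form: b/((s-a)² + b²) → e^(at)sin(bt). With a=-3, b=6

Final answer: e^(-3t)·sin(6t)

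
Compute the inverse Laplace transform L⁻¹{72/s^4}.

L⁻¹{n!/s^(n+1)} = t^n with n=3. So L⁻¹{6/s^4} = t^3, and L⁻¹{72/s^4} = (72/6)·t^3 = 12·t^3

Final answer: 12·t^3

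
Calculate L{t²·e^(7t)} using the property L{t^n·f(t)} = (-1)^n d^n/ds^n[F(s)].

L{e^(7t)} = 1/(s-7). d/ds[1/(s-7)] = -1/(s-7)². d²/ds²[1/(s-7)] = 2/(s-7)³. So L{t²·e^(7t)} = (-1)² · 2/(s-7)³ = 2/(s-7)³

Final answer: 2/(s-7)³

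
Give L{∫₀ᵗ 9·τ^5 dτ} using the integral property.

L{∫₀ᵗ f(τ)dτ} = F(s)/s with f(t) = 9t^5. F(s) = 1080/s^6, so L{∫₀ᵗ 9·τ^5 dτ} = (1080/s^6)/s = 1080/s^7. (Check: ∫₀ᵗ 9·τ^5 dτ = 9t^6/6.)

Final answer: 1080/s^7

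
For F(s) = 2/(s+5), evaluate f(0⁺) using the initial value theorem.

f(0⁺) = lim_{s→∞} s·2/(s+5) = lim_{s→∞} 2s/(s+5) = 2

Final answer: 2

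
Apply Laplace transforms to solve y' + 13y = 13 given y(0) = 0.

sY + 13Y = 13/s. Y = 13/(s(s+13)). Partial fractions: Y = 1/s - 1/(s+13)

Final answer: y(t) = (1 - e^(-13t))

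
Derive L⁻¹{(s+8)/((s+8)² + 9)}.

Using frequency shift: L⁻¹{(s-a)/((s-a)² + b²)} = e^(at)cos(bt). Here a=-8, b=3

Final answer: e^(-8t)·cos(3t)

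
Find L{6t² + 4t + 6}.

L{6t² + 4t + 6} = 6·2/s³ + 4/s² + 6/s = 12/s³ + 4/s² + 6/s

Final answer: 12/s³ + 4/s² + 6/s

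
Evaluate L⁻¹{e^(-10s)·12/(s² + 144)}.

L⁻¹{12/(s² + 144)} = sin(12t). By the time shift theorem, L⁻¹{e^(-as)F(s)} = u(t-a)f(t-a) with a=10, so L⁻¹{e^(-10s)·12/(s² + 144)} = u(t-10)·sin(12(t-10))

Final answer: u(t-10)·sin(12(t-10))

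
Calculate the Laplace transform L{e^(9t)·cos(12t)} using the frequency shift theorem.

Frequency shift: L{e^(at)f(t)} = F(s-a). L{e^(9t)·cos(12t)} = (s-9)/((s-9)² + 144)

Final answer: (s-9)/((s-9)² + 144)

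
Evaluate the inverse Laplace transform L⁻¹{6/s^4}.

L⁻¹{n!/s^(n+1)} = t^n with n=3. So L⁻¹{6/s^4} = t^3

Final answer: t^3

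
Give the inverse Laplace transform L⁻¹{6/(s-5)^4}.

L⁻¹{n!/(s-a)^(n+1)} = t^n·e^(at), so L⁻¹{6/(s-5)^4} = t^3·e^(5t)

Final answer: t^3·e^(5t)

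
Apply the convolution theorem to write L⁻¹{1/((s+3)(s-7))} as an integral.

1/((s+3)(s-7)) = (1/(s+3))·(1/(s-7)) = L{e^(-3t)}·L{e^(7t)}. So f(t) = e^(-3t)*e^(7t) = ∫₀ᵗ e^(-3τ)·e^(7(t-τ)) dτ

Final answer: ∫₀ᵗ e^(-3τ)·e^(7(t-τ)) dτ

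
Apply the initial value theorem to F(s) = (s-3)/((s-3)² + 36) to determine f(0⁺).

f(0⁺) = lim_{s→∞} sF(s) = lim_{s→∞} s(s-3)/((s-3)² + 36) = 1

Final answer: 1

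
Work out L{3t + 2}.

L{3t + 2} = 3·L{t} + 2·L{1} = 3/s² + 2/s

Final answer: 3/s² + 2/s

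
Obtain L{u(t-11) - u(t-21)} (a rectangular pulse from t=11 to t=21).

L{u(t-a)} = e^(-as)/s. L{u(t-11) - u(t-21)} = (e^(-11s) - e^(-21s))/s

Final answer: (e^(-11s) - e^(-21s))/s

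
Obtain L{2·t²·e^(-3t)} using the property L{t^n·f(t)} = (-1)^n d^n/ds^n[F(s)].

L{e^(-3t)} = 1/(s+3). d/ds[1/(s+3)] = -1/(s+3)². d²/ds²[1/(s+3)] = 2/(s+3)³. So L{t²·e^(-3t)} = (-1)² · 2/(s+3)³ = 2/(s+3)³. Then L{2·t²·e^(-3t)} = 2·2/(s+3)³ = 4/(s+3)³

Final answer: 4/(s+3)³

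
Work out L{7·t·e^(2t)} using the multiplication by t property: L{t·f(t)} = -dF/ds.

Using L{t^n·e^(at)} = n!/(s-a)^(n+1), L{t·e^(2t)} = 1/(s-2)^2, so L{7·t·e^(2t)} = 7·1/(s-2)^2 = 7/(s-2)^2

Final answer: 7/(s-2)^2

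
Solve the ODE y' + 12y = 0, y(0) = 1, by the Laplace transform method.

L{y'} + 12L{y} = 0. sY - 1 + 12Y = 0. Y(s+12) = 1. Y = 1/(s+12)

Final answer: y(t) = e^(-12t)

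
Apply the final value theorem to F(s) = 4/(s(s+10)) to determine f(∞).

f(∞) = lim_{s→0} s·4/(s(s+10)) = lim_{s→0} 4/(s+10) = 4/10 = 2/5

Final answer: 2/5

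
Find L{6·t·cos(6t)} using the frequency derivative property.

L{cos(6t)} = s/(s² + 36). Derivative: d/ds[s/(s² + 36)] = [(s² + 36) - s·2s]/(s² + 36)² = (36 - s²)/(s² + 36)². So L{t·cos(6t)} = -F'(s) = (s² - 36)/(s² + 36)². Then L{6·t·cos(6t)} = 6·(s² - 36)/(s² + 36)²

Final answer: 6·(s² - 36)/(s² + 36)²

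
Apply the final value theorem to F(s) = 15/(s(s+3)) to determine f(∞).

f(∞) = lim_{s→0} s·15/(s(s+3)) = lim_{s→0} 15/(s+3) = 15/3 = 5

Final answer: 5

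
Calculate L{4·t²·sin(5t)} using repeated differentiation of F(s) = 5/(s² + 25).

F(s) = 5/(s² + 25). F'(s) = -10s/(s² + 25)². F''(s) = -10(25 - 3s²)/(s² + 25)³ = (30s² - 250)/(s² + 25)³. So L{t²·sin(5t)} = (-1)² F''(s) = (30s² - 250)/(s² + 25)³. Then L{4·t²·sin(5t)} = 4·(30s² - 250)/(s² + 25)³ = (120s² - 1000)/(s² + 25)³

Final answer: (120s² - 1000)/(s² + 25)³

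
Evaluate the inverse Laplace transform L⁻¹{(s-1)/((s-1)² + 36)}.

Using frequency shift, L⁻¹{(s-1)/((s-1)² + 36)} = e^t·cos(6t)

Final answer: e^t·cos(6t)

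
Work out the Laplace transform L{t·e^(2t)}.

L{t^n·e^(at)} = n!/(s-a)^(n+1), so L{t·e^(2t)} = 1/(s-2)^2

Final answer: 1/(s-2)^2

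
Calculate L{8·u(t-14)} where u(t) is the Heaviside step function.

L{u(t-a)} = e^(-as)/s. Here a=14, so L{u(t-14)} = e^(-14s)/s, and L{8·u(t-14)} = 8·e^(-14s)/s

Final answer: 8·e^(-14s)/s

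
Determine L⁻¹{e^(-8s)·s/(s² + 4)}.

L⁻¹{s/(s² + 4)} = cos(2t). By the time shift theorem, L⁻¹{e^(-as)F(s)} = u(t-a)f(t-a) with a=8, so L⁻¹{e^(-8s)·s/(s² + 4)} = u(t-8)·cos(2(t-8))

Final answer: u(t-8)·cos(2(t-8))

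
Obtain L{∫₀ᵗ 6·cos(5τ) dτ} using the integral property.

L{∫₀ᵗ f(τ)dτ} = F(s)/s with F(s) = 6s/(s² + 25), so the result is (6s/(s² + 25))/s = 6/(s² + 25)

Final answer: 6/(s² + 25)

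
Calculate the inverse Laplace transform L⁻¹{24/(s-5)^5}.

L⁻¹{n!/(s-a)^(n+1)} = t^n·e^(at) with n=4, a=5. So L⁻¹{24/(s-5)^5} = t^4·e^(5t)

Final answer: t^4·e^(5t)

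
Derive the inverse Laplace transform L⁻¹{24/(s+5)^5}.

L⁻¹{n!/(s-a)^(n+1)} = t^n·e^(at), so L⁻¹{24/(s+5)^5} = t^4·e^(-5t)

Final answer: t^4·e^(-5t)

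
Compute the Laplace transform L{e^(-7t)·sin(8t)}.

L{e^(at)·sin(ωt)} = ω/((s-a)² + ω²), so L{e^(-7t)·sin(8t)} = 8/((s+7)² + 64)

Final answer: 8/((s+7)² + 64)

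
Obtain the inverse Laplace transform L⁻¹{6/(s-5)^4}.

L⁻¹{n!/(s-a)^(n+1)} = t^n·e^(at) with n=3, a=5. So L⁻¹{6/(s-5)^4} = t^3·e^(5t)

Final answer: t^3·e^(5t)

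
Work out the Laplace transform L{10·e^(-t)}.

L{e^(at)} = 1/(s-a), so L{e^(-t)} = 1/(s+1). Then L{10·e^(-t)} = 10/(s+1)

Final answer: 10/(s+1)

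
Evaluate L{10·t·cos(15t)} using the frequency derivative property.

L{cos(15t)} = s/(s² + 225). Derivative: d/ds[s/(s² + 225)] = [(s² + 225) - s·2s]/(s² + 225)² = (225 - s²)/(s² + 225)². So L{t·cos(15t)} = -F'(s) = (s² - 225)/(s² + 225)². Then L{10·t·cos(15t)} = 10·(s² - 225)/(s² + 225)²

Final answer: 10·(s² - 225)/(s² + 225)²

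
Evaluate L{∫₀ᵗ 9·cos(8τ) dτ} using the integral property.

L{∫₀ᵗ f(τ)dτ} = F(s)/s with F(s) = 9s/(s² + 64), so the result is (9s/(s² + 64))/s = 9/(s² + 64)

Final answer: 9/(s² + 64)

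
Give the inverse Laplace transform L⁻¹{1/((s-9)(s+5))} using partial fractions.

Decompose: A/(s-9) + B/(s+5). A = 1/14, B = -1/14. f(t) = (e^(9t) - e^(-5t))/14

Final answer: (e^(9t) - e^(-5t))/14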